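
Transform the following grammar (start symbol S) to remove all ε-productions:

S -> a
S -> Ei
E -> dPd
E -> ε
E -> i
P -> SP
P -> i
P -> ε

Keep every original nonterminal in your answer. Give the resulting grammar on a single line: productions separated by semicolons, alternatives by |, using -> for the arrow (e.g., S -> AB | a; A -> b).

Nullable set: {E, P}.
S -> Ei: E nullable, giving Ei | i.
Drop E -> ε.
E -> dPd: P nullable, giving dPd | dd.
Drop P -> ε.
P -> SP: P nullable, giving S | SP.
Unchanged (no nullable symbols): S -> a; E -> i; P -> i.

S -> a | i | Ei; E -> i | dd | dPd; P -> S | i | SP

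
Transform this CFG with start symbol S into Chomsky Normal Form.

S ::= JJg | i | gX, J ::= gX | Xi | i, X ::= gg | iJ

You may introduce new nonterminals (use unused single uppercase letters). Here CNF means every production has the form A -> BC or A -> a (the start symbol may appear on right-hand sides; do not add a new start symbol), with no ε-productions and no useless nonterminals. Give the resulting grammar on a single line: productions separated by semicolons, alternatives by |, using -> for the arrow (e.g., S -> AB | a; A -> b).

No ε-productions.
No unit productions to eliminate.
TERM: introduce B -> g, A -> i and substitute in every rule of length ≥2.
BIN: S -> JJB becomes S -> JC, C -> JB.

S -> i | BX | JC; A -> i; B -> g; C -> JB; J -> i | BX | XA; X -> AJ | BB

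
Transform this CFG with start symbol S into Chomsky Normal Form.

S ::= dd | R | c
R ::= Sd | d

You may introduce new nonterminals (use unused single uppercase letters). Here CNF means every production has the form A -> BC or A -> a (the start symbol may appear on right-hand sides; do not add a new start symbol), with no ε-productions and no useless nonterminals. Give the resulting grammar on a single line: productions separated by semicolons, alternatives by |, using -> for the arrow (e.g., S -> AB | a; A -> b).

No ε-productions.
After unit-elimination: S -> c | d | Sd | dd; R -> d | Sd.
TERM: introduce A -> d and substitute in every rule of length ≥2.
Drop unreachable/unproductive: R.

S -> c | d | AA | SA; A -> d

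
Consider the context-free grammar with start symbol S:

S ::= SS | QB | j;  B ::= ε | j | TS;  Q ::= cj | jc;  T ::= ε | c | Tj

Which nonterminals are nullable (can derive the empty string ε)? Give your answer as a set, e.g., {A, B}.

Directly nullable (have an ε-rule): {B, T}.
Not nullable: Q, S — each has a terminal in every rule's right-hand side or depends on a non-nullable symbol.

{B, T}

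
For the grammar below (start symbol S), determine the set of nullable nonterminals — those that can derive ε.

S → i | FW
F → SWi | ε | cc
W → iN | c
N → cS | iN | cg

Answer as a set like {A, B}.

{F}

Directly nullable (have an ε-rule): {F}.
Not nullable: N, S, W — each has a terminal in every rule's right-hand side or depends on a non-nullable symbol.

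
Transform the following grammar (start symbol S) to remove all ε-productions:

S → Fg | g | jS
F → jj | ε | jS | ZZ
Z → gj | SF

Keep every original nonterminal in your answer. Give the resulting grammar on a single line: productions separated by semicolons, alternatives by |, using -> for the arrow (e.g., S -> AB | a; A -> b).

Nullable set: {F}.
S -> Fg: F nullable, giving Fg | g.
Drop F -> ε.
Z -> SF: F nullable, giving S | SF.
Unchanged (no nullable symbols): S -> g; S -> jS; F -> ZZ; F -> jS; F -> jj; Z -> gj.

S -> g | Fg | jS; F -> ZZ | jS | jj; Z -> S | SF | gj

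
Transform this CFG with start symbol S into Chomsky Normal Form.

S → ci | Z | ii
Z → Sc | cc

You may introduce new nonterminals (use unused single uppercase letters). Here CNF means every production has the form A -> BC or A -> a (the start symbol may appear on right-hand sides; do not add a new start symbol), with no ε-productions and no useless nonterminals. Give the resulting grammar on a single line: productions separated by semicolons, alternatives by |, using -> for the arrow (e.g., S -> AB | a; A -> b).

S -> AA | AB | BB | SA; A -> c; B -> i

No ε-productions.
After unit-elimination: S -> Sc | cc | ci | ii; Z -> Sc | cc.
TERM: introduce A -> c, B -> i and substitute in every rule of length ≥2.
Drop unreachable/unproductive: Z.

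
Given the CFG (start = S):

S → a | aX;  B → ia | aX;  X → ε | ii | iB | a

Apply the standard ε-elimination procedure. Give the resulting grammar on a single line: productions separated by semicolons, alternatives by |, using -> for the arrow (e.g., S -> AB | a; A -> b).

S -> a | aX; B -> a | aX | ia; X -> a | iB | ii

Nullable set: {X}.
S -> aX: X nullable, giving a | aX.
B -> aX: X nullable, giving a | aX.
Drop X -> ε.
Unchanged (no nullable symbols): S -> a; B -> ia; X -> a; X -> iB; X -> ii.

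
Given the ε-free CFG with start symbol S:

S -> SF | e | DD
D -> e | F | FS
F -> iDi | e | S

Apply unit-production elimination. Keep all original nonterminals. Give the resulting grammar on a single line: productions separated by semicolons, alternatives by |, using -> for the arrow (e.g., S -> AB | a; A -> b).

S -> e | DD | SF; D -> e | DD | FS | SF | iDi; F -> e | DD | SF | iDi

Unit productions: D->F, F->S.
Unit pairs (A ⇒* B via units): (D,F), (D,S), (F,S).
S: inherits non-unit rules of {S} → DD | SF | e.
D: inherits non-unit rules of {D, F, S} → DD | FS | SF | e | iDi.
F: inherits non-unit rules of {F, S} → DD | SF | e | iDi.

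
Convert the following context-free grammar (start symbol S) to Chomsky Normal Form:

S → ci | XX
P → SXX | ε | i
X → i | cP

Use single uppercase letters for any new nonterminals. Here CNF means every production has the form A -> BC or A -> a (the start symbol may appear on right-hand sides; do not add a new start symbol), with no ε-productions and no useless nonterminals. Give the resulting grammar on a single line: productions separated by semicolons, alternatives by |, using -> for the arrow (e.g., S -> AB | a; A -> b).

S -> AB | XX; A -> c; B -> i; C -> XX; P -> i | SC; X -> c | i | AP

Nullable: {P}; after ε-elimination: S -> XX | ci; P -> i | SXX; X -> c | i | cP.
No unit productions to eliminate.
TERM: introduce A -> c, B -> i and substitute in every rule of length ≥2.
BIN: P -> SXX becomes P -> SC, C -> XX.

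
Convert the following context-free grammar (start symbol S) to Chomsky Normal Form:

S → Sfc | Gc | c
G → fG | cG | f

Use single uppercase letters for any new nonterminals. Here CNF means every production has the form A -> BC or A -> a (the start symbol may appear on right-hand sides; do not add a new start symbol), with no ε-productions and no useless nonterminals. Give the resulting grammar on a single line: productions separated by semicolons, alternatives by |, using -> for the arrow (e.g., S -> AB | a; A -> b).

S -> c | GA | SC; A -> c; B -> f; C -> BA; G -> f | AG | BG

No ε-productions.
No unit productions to eliminate.
TERM: introduce A -> c, B -> f and substitute in every rule of length ≥2.
BIN: S -> SBA becomes S -> SC, C -> BA.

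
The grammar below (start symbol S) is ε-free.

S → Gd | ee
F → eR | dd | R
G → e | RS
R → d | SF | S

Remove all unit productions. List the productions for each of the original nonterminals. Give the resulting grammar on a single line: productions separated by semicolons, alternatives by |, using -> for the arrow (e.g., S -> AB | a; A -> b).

S -> Gd | ee; F -> d | Gd | SF | dd | eR | ee; G -> e | RS; R -> d | Gd | SF | ee

Unit productions: F->R, R->S.
Unit pairs (A ⇒* B via units): (F,R), (F,S), (R,S).
S: inherits non-unit rules of {S} → Gd | ee.
F: inherits non-unit rules of {F, R, S} → Gd | SF | d | dd | eR | ee.
G: inherits non-unit rules of {G} → RS | e.
R: inherits non-unit rules of {R, S} → Gd | SF | d | ee.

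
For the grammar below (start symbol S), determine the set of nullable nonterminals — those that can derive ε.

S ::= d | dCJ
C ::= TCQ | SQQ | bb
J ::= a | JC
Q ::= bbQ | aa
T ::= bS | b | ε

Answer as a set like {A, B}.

Directly nullable (have an ε-rule): {T}.
Not nullable: C, J, Q, S — each has a terminal in every rule's right-hand side or depends on a non-nullable symbol.

{T}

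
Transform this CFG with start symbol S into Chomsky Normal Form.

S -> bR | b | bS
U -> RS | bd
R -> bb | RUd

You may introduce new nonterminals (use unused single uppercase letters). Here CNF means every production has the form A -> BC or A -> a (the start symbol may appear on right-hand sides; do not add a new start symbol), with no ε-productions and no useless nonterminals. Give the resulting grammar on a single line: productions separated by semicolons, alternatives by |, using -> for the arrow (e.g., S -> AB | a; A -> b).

No ε-productions.
No unit productions to eliminate.
TERM: introduce B -> b, A -> d and substitute in every rule of length ≥2.
BIN: R -> RUA becomes R -> RC, C -> UA.

S -> b | BR | BS; A -> d; B -> b; C -> UA; R -> BB | RC; U -> BA | RS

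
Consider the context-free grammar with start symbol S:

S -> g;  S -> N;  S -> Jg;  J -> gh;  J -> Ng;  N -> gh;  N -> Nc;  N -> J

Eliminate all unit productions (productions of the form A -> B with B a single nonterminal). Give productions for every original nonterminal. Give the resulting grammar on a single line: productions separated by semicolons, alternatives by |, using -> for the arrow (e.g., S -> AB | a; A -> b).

S -> g | Jg | Nc | Ng | gh; J -> Ng | gh; N -> Nc | Ng | gh

Unit productions: N->J, S->N.
Unit pairs (A ⇒* B via units): (N,J), (S,J), (S,N).
S: inherits non-unit rules of {J, N, S} → Jg | Nc | Ng | g | gh.
J: inherits non-unit rules of {J} → Ng | gh.
N: inherits non-unit rules of {J, N} → Nc | Ng | gh.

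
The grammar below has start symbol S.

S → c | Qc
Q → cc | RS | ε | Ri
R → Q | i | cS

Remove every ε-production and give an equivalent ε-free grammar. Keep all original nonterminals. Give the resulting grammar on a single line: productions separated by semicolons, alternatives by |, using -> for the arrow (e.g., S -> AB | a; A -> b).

S -> c | Qc; Q -> S | i | RS | Ri | cc; R -> Q | i | cS

Nullable set: {Q, R}.
S -> Qc: Q nullable, giving Qc | c.
Drop Q -> ε.
Q -> RS: R nullable, giving RS | S.
Q -> Ri: R nullable, giving Ri | i.
R -> Q: Q nullable, giving Q.
Unchanged (no nullable symbols): S -> c; Q -> cc; R -> cS; R -> i.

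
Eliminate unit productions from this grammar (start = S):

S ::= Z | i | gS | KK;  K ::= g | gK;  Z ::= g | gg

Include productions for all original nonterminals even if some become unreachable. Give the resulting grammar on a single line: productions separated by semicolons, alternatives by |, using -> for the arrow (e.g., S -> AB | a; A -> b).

Unit productions: S->Z.
Unit pairs (A ⇒* B via units): (S,Z).
S: inherits non-unit rules of {S, Z} → KK | g | gS | gg | i.
K: inherits non-unit rules of {K} → g | gK.
Z: inherits non-unit rules of {Z} → g | gg.

S -> g | i | KK | gS | gg; K -> g | gK; Z -> g | gg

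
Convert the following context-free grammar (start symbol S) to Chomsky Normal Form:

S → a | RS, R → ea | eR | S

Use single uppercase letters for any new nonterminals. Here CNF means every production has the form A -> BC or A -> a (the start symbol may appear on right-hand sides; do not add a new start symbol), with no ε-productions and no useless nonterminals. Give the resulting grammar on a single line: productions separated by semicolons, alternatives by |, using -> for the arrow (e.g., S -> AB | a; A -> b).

No ε-productions.
After unit-elimination: S -> a | RS; R -> a | RS | eR | ea.
TERM: introduce B -> a, A -> e and substitute in every rule of length ≥2.

S -> a | RS; A -> e; B -> a; R -> a | AB | AR | RS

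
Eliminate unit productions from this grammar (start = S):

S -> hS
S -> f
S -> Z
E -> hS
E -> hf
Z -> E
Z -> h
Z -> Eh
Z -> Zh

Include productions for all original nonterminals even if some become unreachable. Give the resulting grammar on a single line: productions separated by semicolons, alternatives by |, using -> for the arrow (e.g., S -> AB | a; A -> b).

Unit productions: S->Z, Z->E.
Unit pairs (A ⇒* B via units): (S,E), (S,Z), (Z,E).
S: inherits non-unit rules of {E, S, Z} → Eh | Zh | f | h | hS | hf.
E: inherits non-unit rules of {E} → hS | hf.
Z: inherits non-unit rules of {E, Z} → Eh | Zh | h | hS | hf.

S -> f | h | Eh | Zh | hS | hf; E -> hS | hf; Z -> h | Eh | Zh | hS | hf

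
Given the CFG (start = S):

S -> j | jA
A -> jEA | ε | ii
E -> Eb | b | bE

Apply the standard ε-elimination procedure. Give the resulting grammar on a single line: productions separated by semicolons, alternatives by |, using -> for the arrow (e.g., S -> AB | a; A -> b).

Nullable set: {A}.
S -> jA: A nullable, giving j | jA.
Drop A -> ε.
A -> jEA: A nullable, giving jE | jEA.
Unchanged (no nullable symbols): S -> j; A -> ii; E -> Eb; E -> b; E -> bE.

S -> j | jA; A -> ii | jE | jEA; E -> b | Eb | bE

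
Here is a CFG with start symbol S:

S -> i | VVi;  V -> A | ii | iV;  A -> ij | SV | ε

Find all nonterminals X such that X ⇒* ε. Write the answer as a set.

{A, V}

Directly nullable (have an ε-rule): {A}.
V is nullable via V -> A (every symbol on the right is already known nullable).
Not nullable: S — each has a terminal in every rule's right-hand side or depends on a non-nullable symbol.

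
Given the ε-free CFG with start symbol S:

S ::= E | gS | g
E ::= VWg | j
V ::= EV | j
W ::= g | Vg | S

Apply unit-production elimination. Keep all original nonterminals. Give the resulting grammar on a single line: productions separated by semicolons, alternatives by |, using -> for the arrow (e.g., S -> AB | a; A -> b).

S -> g | j | gS | VWg; E -> j | VWg; V -> j | EV; W -> g | j | Vg | gS | VWg

Unit productions: S->E, W->S.
Unit pairs (A ⇒* B via units): (S,E), (W,E), (W,S).
S: inherits non-unit rules of {E, S} → VWg | g | gS | j.
E: inherits non-unit rules of {E} → VWg | j.
V: inherits non-unit rules of {V} → EV | j.
W: inherits non-unit rules of {E, S, W} → VWg | Vg | g | gS | j.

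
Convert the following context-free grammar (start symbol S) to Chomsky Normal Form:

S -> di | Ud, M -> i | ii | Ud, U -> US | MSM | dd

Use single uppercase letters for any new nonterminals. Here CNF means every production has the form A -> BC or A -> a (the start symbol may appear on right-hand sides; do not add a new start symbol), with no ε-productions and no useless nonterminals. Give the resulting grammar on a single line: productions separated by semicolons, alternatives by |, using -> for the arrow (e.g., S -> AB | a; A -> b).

S -> AB | UA; A -> d; B -> i; C -> SM; M -> i | BB | UA; U -> AA | MC | US

No ε-productions.
No unit productions to eliminate.
TERM: introduce A -> d, B -> i and substitute in every rule of length ≥2.
BIN: U -> MSM becomes U -> MC, C -> SM.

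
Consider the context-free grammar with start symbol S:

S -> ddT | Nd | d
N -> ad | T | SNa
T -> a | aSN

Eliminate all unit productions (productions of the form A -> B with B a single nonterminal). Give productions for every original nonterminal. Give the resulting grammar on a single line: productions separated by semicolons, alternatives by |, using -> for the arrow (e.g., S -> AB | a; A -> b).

Unit productions: N->T.
Unit pairs (A ⇒* B via units): (N,T).
S: inherits non-unit rules of {S} → Nd | d | ddT.
N: inherits non-unit rules of {N, T} → SNa | a | aSN | ad.
T: inherits non-unit rules of {T} → a | aSN.

S -> d | Nd | ddT; N -> a | ad | SNa | aSN; T -> a | aSN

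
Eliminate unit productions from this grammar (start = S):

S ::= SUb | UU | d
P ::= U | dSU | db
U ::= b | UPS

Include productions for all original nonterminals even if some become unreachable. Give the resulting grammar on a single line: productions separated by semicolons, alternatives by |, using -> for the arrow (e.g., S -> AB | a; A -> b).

Unit productions: P->U.
Unit pairs (A ⇒* B via units): (P,U).
S: inherits non-unit rules of {S} → SUb | UU | d.
P: inherits non-unit rules of {P, U} → UPS | b | dSU | db.
U: inherits non-unit rules of {U} → UPS | b.

S -> d | UU | SUb; P -> b | db | UPS | dSU; U -> b | UPS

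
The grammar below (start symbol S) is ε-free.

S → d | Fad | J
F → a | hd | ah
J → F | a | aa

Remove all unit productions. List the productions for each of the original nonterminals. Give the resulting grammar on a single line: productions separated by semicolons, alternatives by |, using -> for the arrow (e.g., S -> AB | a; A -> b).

S -> a | d | aa | ah | hd | Fad; F -> a | ah | hd; J -> a | aa | ah | hd

Unit productions: J->F, S->J.
Unit pairs (A ⇒* B via units): (J,F), (S,F), (S,J).
S: inherits non-unit rules of {F, J, S} → Fad | a | aa | ah | d | hd.
F: inherits non-unit rules of {F} → a | ah | hd.
J: inherits non-unit rules of {F, J} → a | aa | ah | hd.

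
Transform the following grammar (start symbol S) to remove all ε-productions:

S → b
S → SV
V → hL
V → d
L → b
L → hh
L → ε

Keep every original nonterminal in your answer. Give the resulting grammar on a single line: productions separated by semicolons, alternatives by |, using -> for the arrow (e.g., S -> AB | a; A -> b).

S -> b | SV; L -> b | hh; V -> d | h | hL

Nullable set: {L}.
Drop L -> ε.
V -> hL: L nullable, giving h | hL.
Unchanged (no nullable symbols): S -> SV; S -> b; L -> b; L -> hh; V -> d.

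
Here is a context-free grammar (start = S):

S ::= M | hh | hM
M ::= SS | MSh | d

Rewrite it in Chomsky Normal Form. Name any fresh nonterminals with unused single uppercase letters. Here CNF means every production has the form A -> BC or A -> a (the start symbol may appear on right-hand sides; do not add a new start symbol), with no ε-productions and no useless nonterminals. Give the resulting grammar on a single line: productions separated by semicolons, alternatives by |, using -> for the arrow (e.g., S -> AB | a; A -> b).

No ε-productions.
After unit-elimination: S -> d | SS | hM | hh | MSh; M -> d | SS | MSh.
TERM: introduce A -> h and substitute in every rule of length ≥2.
BIN: M -> MSA becomes M -> MB, B -> SA; S -> MSA becomes S -> MC, C -> SA.

S -> d | AA | AM | MC | SS; A -> h; B -> SA; C -> SA; M -> d | MB | SS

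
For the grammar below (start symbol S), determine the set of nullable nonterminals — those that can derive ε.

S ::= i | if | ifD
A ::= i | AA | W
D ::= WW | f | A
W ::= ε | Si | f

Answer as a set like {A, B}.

{A, D, W}

Directly nullable (have an ε-rule): {W}.
A is nullable via A -> W (every symbol on the right is already known nullable).
D is nullable via D -> A (every symbol on the right is already known nullable).
Not nullable: S — each has a terminal in every rule's right-hand side or depends on a non-nullable symbol.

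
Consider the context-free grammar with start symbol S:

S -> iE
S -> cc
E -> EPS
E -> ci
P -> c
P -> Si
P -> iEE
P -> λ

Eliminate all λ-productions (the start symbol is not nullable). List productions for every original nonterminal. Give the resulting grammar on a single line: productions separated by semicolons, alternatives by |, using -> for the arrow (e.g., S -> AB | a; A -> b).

S -> cc | iE; E -> ES | ci | EPS; P -> c | Si | iEE

Nullable set: {P}.
E -> EPS: P nullable, giving EPS | ES.
Drop P -> λ.
Unchanged (no nullable symbols): S -> cc; S -> iE; E -> ci; P -> Si; P -> c; P -> iEE.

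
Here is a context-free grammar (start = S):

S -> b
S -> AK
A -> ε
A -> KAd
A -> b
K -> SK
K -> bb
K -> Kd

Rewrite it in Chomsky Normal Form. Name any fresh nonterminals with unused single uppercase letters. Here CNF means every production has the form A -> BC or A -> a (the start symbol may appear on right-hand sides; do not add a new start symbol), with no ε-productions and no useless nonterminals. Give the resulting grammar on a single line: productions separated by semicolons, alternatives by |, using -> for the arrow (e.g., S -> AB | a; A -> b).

Nullable: {A}; after ε-elimination: S -> K | b | AK; A -> b | Kd | KAd; K -> Kd | SK | bb.
After unit-elimination: S -> b | AK | Kd | SK | bb; A -> b | Kd | KAd; K -> Kd | SK | bb.
TERM: introduce C -> b, B -> d and substitute in every rule of length ≥2.
BIN: A -> KAB becomes A -> KD, D -> AB.

S -> b | AK | CC | KB | SK; A -> b | KB | KD; B -> d; C -> b; D -> AB; K -> CC | KB | SK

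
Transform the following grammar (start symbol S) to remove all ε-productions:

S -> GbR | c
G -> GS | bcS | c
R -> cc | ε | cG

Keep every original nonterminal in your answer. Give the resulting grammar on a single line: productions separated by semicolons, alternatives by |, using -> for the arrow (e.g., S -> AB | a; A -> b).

S -> c | Gb | GbR; G -> c | GS | bcS; R -> cG | cc

Nullable set: {R}.
S -> GbR: R nullable, giving Gb | GbR.
Drop R -> ε.
Unchanged (no nullable symbols): S -> c; G -> GS; G -> bcS; G -> c; R -> cG; R -> cc.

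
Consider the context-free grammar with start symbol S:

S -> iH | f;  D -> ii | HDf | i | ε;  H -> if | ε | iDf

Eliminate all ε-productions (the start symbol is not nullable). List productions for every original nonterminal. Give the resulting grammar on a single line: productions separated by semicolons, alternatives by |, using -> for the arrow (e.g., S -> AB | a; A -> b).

S -> f | i | iH; D -> f | i | Df | Hf | ii | HDf; H -> if | iDf

Nullable set: {D, H}.
S -> iH: H nullable, giving i | iH.
Drop D -> ε.
D -> HDf: H, D nullable, giving Df | HDf | Hf | f.
Drop H -> ε.
H -> iDf: D nullable, giving iDf | if.
Unchanged (no nullable symbols): S -> f; D -> i; D -> ii; H -> if.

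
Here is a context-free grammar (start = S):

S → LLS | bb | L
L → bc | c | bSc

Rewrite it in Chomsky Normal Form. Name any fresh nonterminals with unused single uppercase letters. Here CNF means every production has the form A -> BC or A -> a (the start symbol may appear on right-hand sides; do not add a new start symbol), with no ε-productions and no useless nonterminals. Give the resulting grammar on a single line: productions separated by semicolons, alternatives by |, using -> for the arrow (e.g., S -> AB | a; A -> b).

S -> c | AA | AB | AD | LE; A -> b; B -> c; C -> SB; D -> SB; E -> LS; L -> c | AB | AC

No ε-productions.
After unit-elimination: S -> c | bb | bc | LLS | bSc; L -> c | bc | bSc.
TERM: introduce A -> b, B -> c and substitute in every rule of length ≥2.
BIN: L -> ASB becomes L -> AC, C -> SB; S -> ASB becomes S -> AD, D -> SB; S -> LLS becomes S -> LE, E -> LS.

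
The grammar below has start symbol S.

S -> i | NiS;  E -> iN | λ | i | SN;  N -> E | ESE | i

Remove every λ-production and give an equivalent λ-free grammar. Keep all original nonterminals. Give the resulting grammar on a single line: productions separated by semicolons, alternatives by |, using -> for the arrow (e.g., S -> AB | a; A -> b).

S -> i | iS | NiS; E -> S | i | SN | iN; N -> E | S | i | ES | SE | ESE

Nullable set: {E, N}.
S -> NiS: N nullable, giving NiS | iS.
Drop E -> λ.
E -> SN: N nullable, giving S | SN.
E -> iN: N nullable, giving i | iN.
N -> E: E nullable, giving E.
N -> ESE: E, E nullable, giving ES | ESE | S | SE.
Unchanged (no nullable symbols): S -> i; E -> i; N -> i.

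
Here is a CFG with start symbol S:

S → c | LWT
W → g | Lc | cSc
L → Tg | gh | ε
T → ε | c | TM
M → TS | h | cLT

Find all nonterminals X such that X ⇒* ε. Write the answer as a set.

{L, T}

Directly nullable (have an ε-rule): {L, T}.
Not nullable: M, S, W — each has a terminal in every rule's right-hand side or depends on a non-nullable symbol.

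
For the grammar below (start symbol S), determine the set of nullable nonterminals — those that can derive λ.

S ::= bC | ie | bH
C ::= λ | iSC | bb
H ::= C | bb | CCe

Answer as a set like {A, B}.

{C, H}

Directly nullable (have an ε-rule): {C}.
H is nullable via H -> C (every symbol on the right is already known nullable).
Not nullable: S — each has a terminal in every rule's right-hand side or depends on a non-nullable symbol.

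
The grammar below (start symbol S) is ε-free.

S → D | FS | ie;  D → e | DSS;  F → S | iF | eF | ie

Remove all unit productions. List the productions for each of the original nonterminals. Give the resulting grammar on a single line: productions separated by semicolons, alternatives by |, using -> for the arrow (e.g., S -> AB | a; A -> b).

S -> e | FS | ie | DSS; D -> e | DSS; F -> e | FS | eF | iF | ie | DSS

Unit productions: F->S, S->D.
Unit pairs (A ⇒* B via units): (F,D), (F,S), (S,D).
S: inherits non-unit rules of {D, S} → DSS | FS | e | ie.
D: inherits non-unit rules of {D} → DSS | e.
F: inherits non-unit rules of {D, F, S} → DSS | FS | e | eF | iF | ie.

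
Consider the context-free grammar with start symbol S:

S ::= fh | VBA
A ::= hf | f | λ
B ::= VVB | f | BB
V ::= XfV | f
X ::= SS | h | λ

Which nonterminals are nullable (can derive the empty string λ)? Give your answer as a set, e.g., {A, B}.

{A, X}

Directly nullable (have an ε-rule): {A, X}.
Not nullable: B, S, V — each has a terminal in every rule's right-hand side or depends on a non-nullable symbol.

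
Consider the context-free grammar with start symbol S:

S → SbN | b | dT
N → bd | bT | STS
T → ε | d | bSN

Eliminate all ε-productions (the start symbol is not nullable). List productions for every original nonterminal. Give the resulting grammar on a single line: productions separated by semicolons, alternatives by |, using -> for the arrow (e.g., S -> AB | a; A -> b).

S -> b | d | dT | SbN; N -> b | SS | bT | bd | STS; T -> d | bSN

Nullable set: {T}.
S -> dT: T nullable, giving d | dT.
N -> STS: T nullable, giving SS | STS.
N -> bT: T nullable, giving b | bT.
Drop T -> ε.
Unchanged (no nullable symbols): S -> SbN; S -> b; N -> bd; T -> bSN; T -> d.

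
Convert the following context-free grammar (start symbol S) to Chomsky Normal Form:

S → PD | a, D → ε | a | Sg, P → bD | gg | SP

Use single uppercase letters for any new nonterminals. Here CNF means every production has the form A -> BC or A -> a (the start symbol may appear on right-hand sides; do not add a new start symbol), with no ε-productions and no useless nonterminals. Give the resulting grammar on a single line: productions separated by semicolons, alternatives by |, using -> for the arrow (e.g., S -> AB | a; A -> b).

S -> a | b | AA | BD | PD | SP; A -> g; B -> b; D -> a | SA; P -> b | AA | BD | SP

Nullable: {D}; after ε-elimination: S -> P | a | PD; D -> a | Sg; P -> b | SP | bD | gg.
After unit-elimination: S -> a | b | PD | SP | bD | gg; D -> a | Sg; P -> b | SP | bD | gg.
TERM: introduce B -> b, A -> g and substitute in every rule of length ≥2.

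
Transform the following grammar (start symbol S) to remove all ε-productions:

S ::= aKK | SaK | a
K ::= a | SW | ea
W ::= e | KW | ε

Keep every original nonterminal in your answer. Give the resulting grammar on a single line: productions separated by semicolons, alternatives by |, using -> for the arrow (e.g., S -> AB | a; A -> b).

Nullable set: {W}.
K -> SW: W nullable, giving S | SW.
Drop W -> ε.
W -> KW: W nullable, giving K | KW.
Unchanged (no nullable symbols): S -> SaK; S -> a; S -> aKK; K -> a; K -> ea; W -> e.

S -> a | SaK | aKK; K -> S | a | SW | ea; W -> K | e | KW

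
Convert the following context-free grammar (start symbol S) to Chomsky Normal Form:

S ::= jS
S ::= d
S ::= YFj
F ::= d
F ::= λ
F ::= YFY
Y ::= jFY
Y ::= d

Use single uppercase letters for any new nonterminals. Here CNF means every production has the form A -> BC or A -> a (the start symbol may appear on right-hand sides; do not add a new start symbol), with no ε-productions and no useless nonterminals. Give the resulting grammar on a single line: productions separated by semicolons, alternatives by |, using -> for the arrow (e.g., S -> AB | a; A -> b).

S -> d | AS | YA | YC; A -> j; B -> FY; C -> FA; D -> FY; F -> d | YB | YY; Y -> d | AD | AY

Nullable: {F}; after ε-elimination: S -> d | Yj | jS | YFj; F -> d | YY | YFY; Y -> d | jY | jFY.
No unit productions to eliminate.
TERM: introduce A -> j and substitute in every rule of length ≥2.
BIN: F -> YFY becomes F -> YB, B -> FY; S -> YFA becomes S -> YC, C -> FA; Y -> AFY becomes Y -> AD, D -> FY.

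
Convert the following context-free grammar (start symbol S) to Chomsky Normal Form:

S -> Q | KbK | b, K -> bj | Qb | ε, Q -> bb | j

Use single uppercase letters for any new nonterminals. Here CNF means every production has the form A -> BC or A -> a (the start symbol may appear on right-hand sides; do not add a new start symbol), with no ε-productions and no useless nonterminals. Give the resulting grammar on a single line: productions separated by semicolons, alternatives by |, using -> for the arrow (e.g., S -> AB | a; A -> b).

S -> b | j | AA | AK | KA | KC; A -> b; B -> j; C -> AK; K -> AB | QA; Q -> j | AA

Nullable: {K}; after ε-elimination: S -> Q | b | Kb | bK | KbK; K -> Qb | bj; Q -> j | bb.
After unit-elimination: S -> b | j | Kb | bK | bb | KbK; K -> Qb | bj; Q -> j | bb.
TERM: introduce A -> b, B -> j and substitute in every rule of length ≥2.
BIN: S -> KAK becomes S -> KC, C -> AK.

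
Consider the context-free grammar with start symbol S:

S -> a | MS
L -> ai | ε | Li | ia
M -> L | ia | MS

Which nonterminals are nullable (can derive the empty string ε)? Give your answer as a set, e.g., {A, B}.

{L, M}

Directly nullable (have an ε-rule): {L}.
M is nullable via M -> L (every symbol on the right is already known nullable).
Not nullable: S — each has a terminal in every rule's right-hand side or depends on a non-nullable symbol.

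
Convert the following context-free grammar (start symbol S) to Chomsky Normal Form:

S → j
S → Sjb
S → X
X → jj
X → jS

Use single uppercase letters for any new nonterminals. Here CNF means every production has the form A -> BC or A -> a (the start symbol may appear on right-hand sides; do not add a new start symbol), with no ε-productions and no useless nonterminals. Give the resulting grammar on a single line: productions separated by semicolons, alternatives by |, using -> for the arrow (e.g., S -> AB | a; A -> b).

S -> j | AA | AS | SC; A -> j; B -> b; C -> AB

No ε-productions.
After unit-elimination: S -> j | jS | jj | Sjb; X -> jS | jj.
TERM: introduce B -> b, A -> j and substitute in every rule of length ≥2.
BIN: S -> SAB becomes S -> SC, C -> AB.
Drop unreachable/unproductive: X.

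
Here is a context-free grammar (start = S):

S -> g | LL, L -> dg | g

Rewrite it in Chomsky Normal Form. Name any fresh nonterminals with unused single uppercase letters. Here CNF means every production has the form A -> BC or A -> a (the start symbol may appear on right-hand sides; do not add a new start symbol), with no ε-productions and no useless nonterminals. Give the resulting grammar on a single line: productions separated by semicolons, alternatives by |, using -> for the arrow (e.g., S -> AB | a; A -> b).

S -> g | LL; A -> d; B -> g; L -> g | AB

No ε-productions.
No unit productions to eliminate.
TERM: introduce A -> d, B -> g and substitute in every rule of length ≥2.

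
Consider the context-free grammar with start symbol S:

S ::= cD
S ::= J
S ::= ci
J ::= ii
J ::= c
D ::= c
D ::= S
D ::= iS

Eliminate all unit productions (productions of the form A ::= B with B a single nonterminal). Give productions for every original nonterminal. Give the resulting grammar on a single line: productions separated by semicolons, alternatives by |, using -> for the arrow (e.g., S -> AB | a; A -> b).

S -> c | cD | ci | ii; D -> c | cD | ci | iS | ii; J -> c | ii

Unit productions: D->S, S->J.
Unit pairs (A ⇒* B via units): (D,J), (D,S), (S,J).
S: inherits non-unit rules of {J, S} → c | cD | ci | ii.
D: inherits non-unit rules of {D, J, S} → c | cD | ci | iS | ii.
J: inherits non-unit rules of {J} → c | ii.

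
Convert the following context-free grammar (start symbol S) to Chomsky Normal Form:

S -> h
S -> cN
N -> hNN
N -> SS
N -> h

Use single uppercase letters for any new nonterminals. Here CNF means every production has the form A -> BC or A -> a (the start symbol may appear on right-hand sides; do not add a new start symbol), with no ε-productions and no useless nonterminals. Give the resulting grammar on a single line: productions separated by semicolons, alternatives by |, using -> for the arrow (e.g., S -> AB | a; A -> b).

No ε-productions.
No unit productions to eliminate.
TERM: introduce B -> c, A -> h and substitute in every rule of length ≥2.
BIN: N -> ANN becomes N -> AC, C -> NN.

S -> h | BN; A -> h; B -> c; C -> NN; N -> h | AC | SS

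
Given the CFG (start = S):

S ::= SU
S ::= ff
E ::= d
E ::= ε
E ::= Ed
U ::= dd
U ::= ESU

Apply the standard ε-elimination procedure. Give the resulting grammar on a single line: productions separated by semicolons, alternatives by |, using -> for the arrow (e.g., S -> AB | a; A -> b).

S -> SU | ff; E -> d | Ed; U -> SU | dd | ESU

Nullable set: {E}.
Drop E -> ε.
E -> Ed: E nullable, giving Ed | d.
U -> ESU: E nullable, giving ESU | SU.
Unchanged (no nullable symbols): S -> SU; S -> ff; E -> d; U -> dd.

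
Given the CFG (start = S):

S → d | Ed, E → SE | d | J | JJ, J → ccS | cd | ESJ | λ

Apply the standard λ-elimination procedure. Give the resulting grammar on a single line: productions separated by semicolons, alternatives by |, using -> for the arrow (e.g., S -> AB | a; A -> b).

Nullable set: {E, J}.
S -> Ed: E nullable, giving Ed | d.
E -> J: J nullable, giving J.
E -> JJ: J, J nullable, giving J | JJ.
E -> SE: E nullable, giving S | SE.
Drop J -> λ.
J -> ESJ: E, J nullable, giving ES | ESJ | S | SJ.
Unchanged (no nullable symbols): S -> d; E -> d; J -> ccS; J -> cd.

S -> d | Ed; E -> J | S | d | JJ | SE; J -> S | ES | SJ | cd | ESJ | ccS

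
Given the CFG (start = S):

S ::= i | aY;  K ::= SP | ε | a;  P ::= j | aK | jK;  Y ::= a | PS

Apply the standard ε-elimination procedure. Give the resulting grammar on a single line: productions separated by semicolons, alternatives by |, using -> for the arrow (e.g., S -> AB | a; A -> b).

S -> i | aY; K -> a | SP; P -> a | j | aK | jK; Y -> a | PS

Nullable set: {K}.
Drop K -> ε.
P -> aK: K nullable, giving a | aK.
P -> jK: K nullable, giving j | jK.
Unchanged (no nullable symbols): S -> aY; S -> i; K -> SP; K -> a; P -> j; Y -> PS; Y -> a.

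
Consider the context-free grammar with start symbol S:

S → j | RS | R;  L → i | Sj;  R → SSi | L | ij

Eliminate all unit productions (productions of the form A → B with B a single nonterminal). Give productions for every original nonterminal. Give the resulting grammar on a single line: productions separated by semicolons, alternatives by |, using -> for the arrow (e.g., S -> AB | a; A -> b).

S -> i | j | RS | Sj | ij | SSi; L -> i | Sj; R -> i | Sj | ij | SSi

Unit productions: R->L, S->R.
Unit pairs (A ⇒* B via units): (R,L), (S,L), (S,R).
S: inherits non-unit rules of {L, R, S} → RS | SSi | Sj | i | ij | j.
L: inherits non-unit rules of {L} → Sj | i.
R: inherits non-unit rules of {L, R} → SSi | Sj | i | ij.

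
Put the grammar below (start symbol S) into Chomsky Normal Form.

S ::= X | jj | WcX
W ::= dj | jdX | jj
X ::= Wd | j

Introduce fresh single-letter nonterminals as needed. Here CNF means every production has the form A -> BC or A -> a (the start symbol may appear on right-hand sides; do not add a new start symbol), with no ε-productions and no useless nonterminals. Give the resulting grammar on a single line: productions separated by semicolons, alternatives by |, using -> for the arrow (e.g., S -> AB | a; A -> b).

S -> j | CC | WB | WD; A -> c; B -> d; C -> j; D -> AX; E -> BX; W -> BC | CC | CE; X -> j | WB

No ε-productions.
After unit-elimination: S -> j | Wd | jj | WcX; W -> dj | jj | jdX; X -> j | Wd.
TERM: introduce A -> c, B -> d, C -> j and substitute in every rule of length ≥2.
BIN: S -> WAX becomes S -> WD, D -> AX; W -> CBX becomes W -> CE, E -> BX.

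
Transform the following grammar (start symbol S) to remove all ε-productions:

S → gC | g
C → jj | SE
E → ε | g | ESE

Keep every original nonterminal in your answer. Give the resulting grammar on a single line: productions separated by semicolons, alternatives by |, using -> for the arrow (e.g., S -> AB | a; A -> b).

Nullable set: {E}.
C -> SE: E nullable, giving S | SE.
Drop E -> ε.
E -> ESE: E, E nullable, giving ES | ESE | S | SE.
Unchanged (no nullable symbols): S -> g; S -> gC; C -> jj; E -> g.

S -> g | gC; C -> S | SE | jj; E -> S | g | ES | SE | ESE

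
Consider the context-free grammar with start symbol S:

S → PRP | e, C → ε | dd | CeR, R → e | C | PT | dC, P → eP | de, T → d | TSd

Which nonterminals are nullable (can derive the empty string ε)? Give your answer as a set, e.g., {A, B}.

Directly nullable (have an ε-rule): {C}.
R is nullable via R -> C (every symbol on the right is already known nullable).
Not nullable: P, S, T — each has a terminal in every rule's right-hand side or depends on a non-nullable symbol.

{C, R}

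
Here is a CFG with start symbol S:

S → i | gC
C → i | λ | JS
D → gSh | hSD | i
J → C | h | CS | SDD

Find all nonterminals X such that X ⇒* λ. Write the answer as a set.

Directly nullable (have an ε-rule): {C}.
J is nullable via J -> C (every symbol on the right is already known nullable).
Not nullable: D, S — each has a terminal in every rule's right-hand side or depends on a non-nullable symbol.

{C, J}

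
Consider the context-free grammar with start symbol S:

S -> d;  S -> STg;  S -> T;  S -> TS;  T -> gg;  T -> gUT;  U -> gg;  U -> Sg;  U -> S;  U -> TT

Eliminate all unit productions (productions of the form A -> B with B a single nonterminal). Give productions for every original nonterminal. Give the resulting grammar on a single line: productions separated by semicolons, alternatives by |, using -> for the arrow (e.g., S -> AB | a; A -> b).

Unit productions: S->T, U->S.
Unit pairs (A ⇒* B via units): (S,T), (U,S), (U,T).
S: inherits non-unit rules of {S, T} → STg | TS | d | gUT | gg.
T: inherits non-unit rules of {T} → gUT | gg.
U: inherits non-unit rules of {S, T, U} → STg | Sg | TS | TT | d | gUT | gg.

S -> d | TS | gg | STg | gUT; T -> gg | gUT; U -> d | Sg | TS | TT | gg | STg | gUT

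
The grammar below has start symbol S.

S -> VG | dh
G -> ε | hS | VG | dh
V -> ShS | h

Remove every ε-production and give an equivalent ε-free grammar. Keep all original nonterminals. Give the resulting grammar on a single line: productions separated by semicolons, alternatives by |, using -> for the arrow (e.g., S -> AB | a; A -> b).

Nullable set: {G}.
S -> VG: G nullable, giving V | VG.
Drop G -> ε.
G -> VG: G nullable, giving V | VG.
Unchanged (no nullable symbols): S -> dh; G -> dh; G -> hS; V -> ShS; V -> h.

S -> V | VG | dh; G -> V | VG | dh | hS; V -> h | ShS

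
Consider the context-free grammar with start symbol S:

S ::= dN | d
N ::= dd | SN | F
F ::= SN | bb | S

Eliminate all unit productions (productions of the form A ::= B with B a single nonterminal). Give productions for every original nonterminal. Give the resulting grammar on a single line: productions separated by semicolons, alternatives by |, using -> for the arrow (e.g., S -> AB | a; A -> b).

S -> d | dN; F -> d | SN | bb | dN; N -> d | SN | bb | dN | dd

Unit productions: F->S, N->F.
Unit pairs (A ⇒* B via units): (F,S), (N,F), (N,S).
S: inherits non-unit rules of {S} → d | dN.
F: inherits non-unit rules of {F, S} → SN | bb | d | dN.
N: inherits non-unit rules of {F, N, S} → SN | bb | d | dN | dd.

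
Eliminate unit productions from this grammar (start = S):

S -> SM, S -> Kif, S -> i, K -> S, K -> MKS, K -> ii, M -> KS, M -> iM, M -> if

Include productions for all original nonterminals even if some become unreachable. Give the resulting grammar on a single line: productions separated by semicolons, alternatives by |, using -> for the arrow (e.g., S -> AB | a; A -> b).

Unit productions: K->S.
Unit pairs (A ⇒* B via units): (K,S).
S: inherits non-unit rules of {S} → Kif | SM | i.
K: inherits non-unit rules of {K, S} → Kif | MKS | SM | i | ii.
M: inherits non-unit rules of {M} → KS | iM | if.

S -> i | SM | Kif; K -> i | SM | ii | Kif | MKS; M -> KS | iM | if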